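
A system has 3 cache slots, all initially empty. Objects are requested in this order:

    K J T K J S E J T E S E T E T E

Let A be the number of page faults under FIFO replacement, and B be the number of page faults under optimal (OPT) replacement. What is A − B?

Under FIFO: F F F . . F F F F . F F . . . . → 9 faults.
Under OPT: F F F . . F F . . . F . . . . . → 6 faults.
A − B = 9 − 6 = 3.

3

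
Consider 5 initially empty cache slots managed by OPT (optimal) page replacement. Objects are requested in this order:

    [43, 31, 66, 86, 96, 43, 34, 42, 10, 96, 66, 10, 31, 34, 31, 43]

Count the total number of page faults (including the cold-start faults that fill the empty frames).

43: fault, frames {43}
31: fault, frames {43,31}
66: fault, frames {43,31,66}
86: fault, frames {43,31,66,86}
96: fault, frames {43,31,66,86,96}
43: hit
34: fault, evict 86, frames {43,31,66,96,34}
42: fault, evict 43, frames {31,66,96,34,42}
10: fault, evict 42, frames {31,66,96,34,10}
96: hit
66: hit
10: hit
31: hit
34: hit
31: hit
43: fault, evict 10, frames {31,66,96,34,43}
Page faults: 9.

9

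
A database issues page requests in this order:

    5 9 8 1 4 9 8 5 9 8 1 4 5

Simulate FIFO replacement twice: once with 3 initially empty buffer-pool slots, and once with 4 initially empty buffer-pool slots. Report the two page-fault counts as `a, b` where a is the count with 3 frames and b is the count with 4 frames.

10, 11

3 frames: F F F F F F F F . . F F . → 10 faults.
4 frames: F F F F F . . F F F F F F → 11 faults.
11 > 10: adding a frame increased faults — Belady's anomaly.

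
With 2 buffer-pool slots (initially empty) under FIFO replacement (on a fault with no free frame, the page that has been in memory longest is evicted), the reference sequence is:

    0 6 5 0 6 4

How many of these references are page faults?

0: fault, frames [0]
6: fault, frames [0, 6]
5: fault, evict 0, frames [6, 5]
0: fault, evict 6, frames [5, 0]
6: fault, evict 5, frames [0, 6]
4: fault, evict 0, frames [6, 4]
Page faults: 6.

6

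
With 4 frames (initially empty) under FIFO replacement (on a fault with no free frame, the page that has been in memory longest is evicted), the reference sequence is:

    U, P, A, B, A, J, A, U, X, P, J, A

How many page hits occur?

3

U: miss, frames [U]
P: miss, frames [U, P]
A: miss, frames [U, P, A]
B: miss, frames [U, P, A, B]
A: hit
J: miss, evict U, frames [P, A, B, J]
A: hit
U: miss, evict P, frames [A, B, J, U]
X: miss, evict A, frames [B, J, U, X]
P: miss, evict B, frames [J, U, X, P]
J: hit
A: miss, evict J, frames [U, X, P, A]
Hits: 3.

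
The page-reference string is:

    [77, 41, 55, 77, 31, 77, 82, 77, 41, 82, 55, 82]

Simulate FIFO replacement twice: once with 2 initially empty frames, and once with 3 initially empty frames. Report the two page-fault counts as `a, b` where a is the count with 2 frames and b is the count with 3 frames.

10, 8

2 frames: F F F F F . F F F F F . → 10 faults.
3 frames: F F F . F F F . F . F . → 8 faults.
8 < 10: adding a frame reduced faults, as is typical.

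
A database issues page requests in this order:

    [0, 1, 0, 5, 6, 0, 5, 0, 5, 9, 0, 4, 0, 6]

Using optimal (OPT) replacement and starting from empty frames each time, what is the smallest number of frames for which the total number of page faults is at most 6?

3

f=1: 14 faults
f=2: 8 faults
f=3: 6 faults
f=4: 6 faults
f=5: 6 faults
f=6: 6 faults
Smallest f with faults ≤ 6 is 3.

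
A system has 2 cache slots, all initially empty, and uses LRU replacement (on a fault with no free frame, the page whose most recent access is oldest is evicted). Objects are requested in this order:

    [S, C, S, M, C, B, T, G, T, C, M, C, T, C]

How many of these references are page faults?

10

S → fault, frames {S}
C → fault, frames {S,C}
S → hit
M → fault, evict C, frames {S,M}
C → fault, evict S, frames {M,C}
B → fault, evict M, frames {C,B}
T → fault, evict C, frames {B,T}
G → fault, evict B, frames {T,G}
T → hit
C → fault, evict G, frames {T,C}
M → fault, evict T, frames {C,M}
C → hit
T → fault, evict M, frames {C,T}
C → hit
Page faults: 10.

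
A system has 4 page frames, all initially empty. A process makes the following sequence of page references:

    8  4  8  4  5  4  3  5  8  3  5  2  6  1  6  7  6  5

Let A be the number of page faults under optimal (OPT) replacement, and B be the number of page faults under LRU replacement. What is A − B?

Under OPT: F F . . F . F . . . . F F F . F . . → 8 faults.
Under LRU: F F . . F . F . . . . F F F . F . F → 9 faults.
A − B = 8 − 9 = -1.

-1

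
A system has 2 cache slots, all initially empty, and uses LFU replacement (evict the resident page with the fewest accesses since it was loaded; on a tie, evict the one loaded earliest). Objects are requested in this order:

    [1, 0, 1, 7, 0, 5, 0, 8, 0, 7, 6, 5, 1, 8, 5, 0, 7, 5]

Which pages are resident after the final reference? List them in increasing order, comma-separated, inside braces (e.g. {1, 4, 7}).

1 → fault, frames (1)
0 → fault, frames (1 0)
1 → hit
7 → fault, evict 0, frames (1 7)
0 → fault, evict 7, frames (1 0)
5 → fault, evict 0, frames (1 5)
0 → fault, evict 5, frames (1 0)
8 → fault, evict 0, frames (1 8)
0 → fault, evict 8, frames (1 0)
7 → fault, evict 0, frames (1 7)
6 → fault, evict 7, frames (1 6)
5 → fault, evict 6, frames (1 5)
1 → hit
8 → fault, evict 5, frames (1 8)
5 → fault, evict 8, frames (1 5)
0 → fault, evict 5, frames (1 0)
7 → fault, evict 0, frames (1 7)
5 → fault, evict 7, frames (1 5)

{1, 5}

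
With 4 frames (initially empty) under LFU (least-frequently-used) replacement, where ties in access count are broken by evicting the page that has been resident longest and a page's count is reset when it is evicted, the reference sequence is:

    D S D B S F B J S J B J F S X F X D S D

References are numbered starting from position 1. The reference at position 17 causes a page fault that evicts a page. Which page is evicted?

pos 1: D -> fault, frames {D}
pos 2: S -> fault, frames {D,S}
pos 3: D -> hit
pos 4: B -> fault, frames {D,S,B}
pos 5: S -> hit
pos 6: F -> fault, frames {D,S,B,F}
pos 7: B -> hit
pos 8: J -> fault, evict F, frames {D,S,B,J}
pos 9: S -> hit
pos 10: J -> hit
pos 11: B -> hit
pos 12: J -> hit
pos 13: F -> fault, evict D, frames {S,B,J,F}
pos 14: S -> hit
pos 15: X -> fault, evict F, frames {S,B,J,X}
pos 16: F -> fault, evict X, frames {S,B,J,F}
pos 17: X -> fault, evict F, frames {S,B,J,X}
At position 17, page F is evicted.

F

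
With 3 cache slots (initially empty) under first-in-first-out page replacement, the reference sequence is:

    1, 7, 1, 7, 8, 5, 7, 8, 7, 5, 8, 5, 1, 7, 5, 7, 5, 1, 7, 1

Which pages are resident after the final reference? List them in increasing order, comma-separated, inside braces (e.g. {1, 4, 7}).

1 → miss, frames [1]
7 → miss, frames [1, 7]
1 → hit
7 → hit
8 → miss, frames [1, 7, 8]
5 → miss, evict 1, frames [7, 8, 5]
7 → hit
8 → hit
7 → hit
5 → hit
8 → hit
5 → hit
1 → miss, evict 7, frames [8, 5, 1]
7 → miss, evict 8, frames [5, 1, 7]
5 → hit
7 → hit
5 → hit
1 → hit
7 → hit
1 → hit

{1, 5, 7}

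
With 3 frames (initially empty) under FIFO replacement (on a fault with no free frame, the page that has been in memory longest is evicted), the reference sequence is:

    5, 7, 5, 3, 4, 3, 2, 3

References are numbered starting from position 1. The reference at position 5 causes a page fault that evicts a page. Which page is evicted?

pos 1: 5 -> miss, frames [5]
pos 2: 7 -> miss, frames [5, 7]
pos 3: 5 -> hit
pos 4: 3 -> miss, frames [5, 7, 3]
pos 5: 4 -> miss, evict 5, frames [7, 3, 4]
At position 5, page 5 is evicted.

5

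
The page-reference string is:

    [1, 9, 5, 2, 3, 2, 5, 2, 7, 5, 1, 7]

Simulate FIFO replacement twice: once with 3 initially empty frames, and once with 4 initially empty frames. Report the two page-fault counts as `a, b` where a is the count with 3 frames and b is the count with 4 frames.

3 frames: F F F F F . . . F F F . → 8 faults.
4 frames: F F F F F . . . F . F . → 7 faults.
7 < 8: adding a frame reduced faults, as is typical.

8, 7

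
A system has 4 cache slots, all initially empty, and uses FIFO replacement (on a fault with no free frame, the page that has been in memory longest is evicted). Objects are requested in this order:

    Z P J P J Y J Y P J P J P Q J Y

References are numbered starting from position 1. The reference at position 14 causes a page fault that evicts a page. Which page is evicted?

Z

pos 1: Z → fault, frames [Z]
pos 2: P → fault, frames [Z, P]
pos 3: J → fault, frames [Z, P, J]
pos 4: P → hit
pos 5: J → hit
pos 6: Y → fault, frames [Z, P, J, Y]
pos 7: J → hit
pos 8: Y → hit
pos 9: P → hit
pos 10: J → hit
pos 11: P → hit
pos 12: J → hit
pos 13: P → hit
pos 14: Q → fault, evict Z, frames [P, J, Y, Q]
At position 14, page Z is evicted.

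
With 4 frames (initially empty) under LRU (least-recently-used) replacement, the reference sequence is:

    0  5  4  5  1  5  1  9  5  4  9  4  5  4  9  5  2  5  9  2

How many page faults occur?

0 → fault, frames [0]
5 → fault, frames [0, 5]
4 → fault, frames [0, 5, 4]
5 → hit
1 → fault, frames [0, 4, 5, 1]
5 → hit
1 → hit
9 → fault, evict 0, frames [4, 5, 1, 9]
5 → hit
4 → hit
9 → hit
4 → hit
5 → hit
4 → hit
9 → hit
5 → hit
2 → fault, evict 1, frames [4, 9, 5, 2]
5 → hit
9 → hit
2 → hit
Page faults: 6.

6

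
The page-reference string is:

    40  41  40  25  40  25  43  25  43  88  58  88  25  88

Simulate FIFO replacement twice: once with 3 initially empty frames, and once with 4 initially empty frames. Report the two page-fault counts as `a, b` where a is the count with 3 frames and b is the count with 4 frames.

3 frames: F F . F . . F . . F F . F . → 7 faults.
4 frames: F F . F . . F . . F F . . . → 6 faults.
6 < 7: adding a frame reduced faults, as is typical.

7, 6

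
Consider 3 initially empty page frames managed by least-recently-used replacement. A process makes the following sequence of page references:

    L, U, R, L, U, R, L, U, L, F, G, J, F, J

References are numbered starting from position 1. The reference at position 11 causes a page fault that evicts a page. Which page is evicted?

U

pos 1: L -> fault, frames {L}
pos 2: U -> fault, frames {L,U}
pos 3: R -> fault, frames {L,U,R}
pos 4: L -> hit
pos 5: U -> hit
pos 6: R -> hit
pos 7: L -> hit
pos 8: U -> hit
pos 9: L -> hit
pos 10: F -> fault, evict R, frames {U,L,F}
pos 11: G -> fault, evict U, frames {L,F,G}
At position 11, page U is evicted.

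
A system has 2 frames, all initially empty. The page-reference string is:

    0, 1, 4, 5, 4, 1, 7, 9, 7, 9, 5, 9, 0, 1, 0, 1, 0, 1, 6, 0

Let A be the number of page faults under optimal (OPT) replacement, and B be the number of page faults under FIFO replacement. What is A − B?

Under OPT: F F F F . F F F . . F . F F . . . . F . → 11 faults.
Under FIFO: F F F F . F F F . . F . F F . . . . F F → 12 faults.
A − B = 11 − 12 = -1.

-1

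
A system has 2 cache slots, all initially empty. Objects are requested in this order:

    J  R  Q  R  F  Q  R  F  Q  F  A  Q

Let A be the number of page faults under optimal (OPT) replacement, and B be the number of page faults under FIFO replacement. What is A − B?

-2

Under OPT: F F F . F . F . F . F . → 7 faults.
Under FIFO: F F F . F . F . F F F F → 9 faults.
A − B = 7 − 9 = -2.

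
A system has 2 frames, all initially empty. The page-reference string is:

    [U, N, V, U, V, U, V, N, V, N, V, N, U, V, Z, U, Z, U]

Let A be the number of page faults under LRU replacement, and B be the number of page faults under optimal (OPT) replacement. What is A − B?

Under LRU: F F F F . . . F . . . . F F F F . . → 9 faults.
Under OPT: F F F . . . . F . . . . F . F . . . → 6 faults.
A − B = 9 − 6 = 3.

3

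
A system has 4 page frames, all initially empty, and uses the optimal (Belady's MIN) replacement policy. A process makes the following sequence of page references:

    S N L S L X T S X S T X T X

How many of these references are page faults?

S → fault, frames {S}
N → fault, frames {S,N}
L → fault, frames {S,N,L}
S → hit
L → hit
X → fault, frames {S,N,L,X}
T → fault, evict L, frames {S,N,X,T}
S → hit
X → hit
S → hit
T → hit
X → hit
T → hit
X → hit
Page faults: 5.

5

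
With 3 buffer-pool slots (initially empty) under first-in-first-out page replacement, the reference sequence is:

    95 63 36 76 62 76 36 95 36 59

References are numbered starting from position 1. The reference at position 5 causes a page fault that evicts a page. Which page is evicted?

pos 1: 95 -> miss, frames {95}
pos 2: 63 -> miss, frames {95,63}
pos 3: 36 -> miss, frames {95,63,36}
pos 4: 76 -> miss, evict 95, frames {63,36,76}
pos 5: 62 -> miss, evict 63, frames {36,76,62}
At position 5, page 63 is evicted.

63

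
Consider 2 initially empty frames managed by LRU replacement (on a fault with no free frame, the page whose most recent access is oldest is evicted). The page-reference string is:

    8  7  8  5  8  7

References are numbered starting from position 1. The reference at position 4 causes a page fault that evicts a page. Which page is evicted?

pos 1: 8: fault, frames [8]
pos 2: 7: fault, frames [8, 7]
pos 3: 8: hit
pos 4: 5: fault, evict 7, frames [8, 5]
At position 4, page 7 is evicted.

7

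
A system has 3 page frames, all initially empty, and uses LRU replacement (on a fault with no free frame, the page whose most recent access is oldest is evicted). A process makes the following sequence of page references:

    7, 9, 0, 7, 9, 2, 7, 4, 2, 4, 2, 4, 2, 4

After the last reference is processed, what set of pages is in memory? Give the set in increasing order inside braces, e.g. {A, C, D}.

{2, 4, 7}

7 -> miss, frames [7]
9 -> miss, frames [7, 9]
0 -> miss, frames [7, 9, 0]
7 -> hit
9 -> hit
2 -> miss, evict 0, frames [7, 9, 2]
7 -> hit
4 -> miss, evict 9, frames [2, 7, 4]
2 -> hit
4 -> hit
2 -> hit
4 -> hit
2 -> hit
4 -> hit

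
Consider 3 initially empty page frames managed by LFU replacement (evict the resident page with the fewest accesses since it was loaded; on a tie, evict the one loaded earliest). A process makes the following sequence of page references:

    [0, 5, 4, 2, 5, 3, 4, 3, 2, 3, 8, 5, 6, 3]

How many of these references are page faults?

9

0 -> miss, frames [0]
5 -> miss, frames [0, 5]
4 -> miss, frames [0, 5, 4]
2 -> miss, evict 0, frames [5, 4, 2]
5 -> hit
3 -> miss, evict 4, frames [5, 2, 3]
4 -> miss, evict 2, frames [5, 3, 4]
3 -> hit
2 -> miss, evict 4, frames [5, 3, 2]
3 -> hit
8 -> miss, evict 2, frames [5, 3, 8]
5 -> hit
6 -> miss, evict 8, frames [5, 3, 6]
3 -> hit
Page faults: 9.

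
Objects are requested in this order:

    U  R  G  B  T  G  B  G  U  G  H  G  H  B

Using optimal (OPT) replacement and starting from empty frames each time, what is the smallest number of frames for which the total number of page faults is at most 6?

f=1: 14 faults
f=2: 9 faults
f=3: 7 faults
f=4: 6 faults
f=5: 6 faults
f=6: 6 faults
Smallest f with faults ≤ 6 is 4.

4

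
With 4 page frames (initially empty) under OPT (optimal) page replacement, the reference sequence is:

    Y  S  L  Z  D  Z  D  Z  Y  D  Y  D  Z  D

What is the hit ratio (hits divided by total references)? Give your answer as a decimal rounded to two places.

0.64

Y -> fault, frames [Y]
S -> fault, frames [Y, S]
L -> fault, frames [Y, S, L]
Z -> fault, frames [Y, S, L, Z]
D -> fault, evict L, frames [Y, S, Z, D]
Z -> hit
D -> hit
Z -> hit
Y -> hit
D -> hit
Y -> hit
D -> hit
Z -> hit
D -> hit
Hits: 9 of 14 references → 9/14 = 0.6429.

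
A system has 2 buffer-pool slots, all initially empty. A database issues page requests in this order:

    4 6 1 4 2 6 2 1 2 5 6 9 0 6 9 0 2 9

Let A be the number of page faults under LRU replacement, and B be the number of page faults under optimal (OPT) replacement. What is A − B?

4

Under LRU: F F F F F F . F . F F F F F F F F F → 16 faults.
Under OPT: F F F . F F . F . F F F F . F . F . → 12 faults.
A − B = 16 − 12 = 4.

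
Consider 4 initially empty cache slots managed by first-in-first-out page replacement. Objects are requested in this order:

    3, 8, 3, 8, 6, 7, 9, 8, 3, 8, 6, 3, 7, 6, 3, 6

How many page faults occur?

3 → fault, frames (3)
8 → fault, frames (3 8)
3 → hit
8 → hit
6 → fault, frames (3 8 6)
7 → fault, frames (3 8 6 7)
9 → fault, evict 3, frames (8 6 7 9)
8 → hit
3 → fault, evict 8, frames (6 7 9 3)
8 → fault, evict 6, frames (7 9 3 8)
6 → fault, evict 7, frames (9 3 8 6)
3 → hit
7 → fault, evict 9, frames (3 8 6 7)
6 → hit
3 → hit
6 → hit
Page faults: 9.

9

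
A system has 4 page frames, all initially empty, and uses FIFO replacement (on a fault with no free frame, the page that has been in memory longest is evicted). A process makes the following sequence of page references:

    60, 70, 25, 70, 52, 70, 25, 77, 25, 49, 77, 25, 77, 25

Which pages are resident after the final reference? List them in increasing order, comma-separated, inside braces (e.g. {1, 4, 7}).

{25, 49, 52, 77}

60 -> fault, frames [60]
70 -> fault, frames [60, 70]
25 -> fault, frames [60, 70, 25]
70 -> hit
52 -> fault, frames [60, 70, 25, 52]
70 -> hit
25 -> hit
77 -> fault, evict 60, frames [70, 25, 52, 77]
25 -> hit
49 -> fault, evict 70, frames [25, 52, 77, 49]
77 -> hit
25 -> hit
77 -> hit
25 -> hit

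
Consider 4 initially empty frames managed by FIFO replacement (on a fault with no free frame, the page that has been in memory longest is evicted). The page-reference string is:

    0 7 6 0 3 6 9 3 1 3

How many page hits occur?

4

0: fault, frames {0}
7: fault, frames {0,7}
6: fault, frames {0,7,6}
0: hit
3: fault, frames {0,7,6,3}
6: hit
9: fault, evict 0, frames {7,6,3,9}
3: hit
1: fault, evict 7, frames {6,3,9,1}
3: hit
Hits: 4.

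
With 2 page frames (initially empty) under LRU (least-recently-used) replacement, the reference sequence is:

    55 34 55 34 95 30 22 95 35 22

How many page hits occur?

55: miss, frames (55)
34: miss, frames (55 34)
55: hit
34: hit
95: miss, evict 55, frames (34 95)
30: miss, evict 34, frames (95 30)
22: miss, evict 95, frames (30 22)
95: miss, evict 30, frames (22 95)
35: miss, evict 22, frames (95 35)
22: miss, evict 95, frames (35 22)
Hits: 2.

2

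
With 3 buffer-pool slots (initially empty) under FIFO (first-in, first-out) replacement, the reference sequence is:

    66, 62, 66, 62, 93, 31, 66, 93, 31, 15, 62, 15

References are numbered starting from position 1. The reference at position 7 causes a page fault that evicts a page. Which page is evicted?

62

pos 1: 66 -> miss, frames {66}
pos 2: 62 -> miss, frames {66,62}
pos 3: 66 -> hit
pos 4: 62 -> hit
pos 5: 93 -> miss, frames {66,62,93}
pos 6: 31 -> miss, evict 66, frames {62,93,31}
pos 7: 66 -> miss, evict 62, frames {93,31,66}
At position 7, page 62 is evicted.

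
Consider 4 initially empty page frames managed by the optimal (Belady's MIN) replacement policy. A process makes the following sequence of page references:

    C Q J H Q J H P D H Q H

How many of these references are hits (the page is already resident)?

C → miss, frames [C]
Q → miss, frames [C, Q]
J → miss, frames [C, Q, J]
H → miss, frames [C, Q, J, H]
Q → hit
J → hit
H → hit
P → miss, evict J, frames [C, Q, H, P]
D → miss, evict P, frames [C, Q, H, D]
H → hit
Q → hit
H → hit
Hits: 6.

6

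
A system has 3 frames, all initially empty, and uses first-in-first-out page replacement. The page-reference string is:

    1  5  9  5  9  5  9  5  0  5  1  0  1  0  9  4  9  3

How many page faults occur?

1: miss, frames {1}
5: miss, frames {1,5}
9: miss, frames {1,5,9}
5: hit
9: hit
5: hit
9: hit
5: hit
0: miss, evict 1, frames {5,9,0}
5: hit
1: miss, evict 5, frames {9,0,1}
0: hit
1: hit
0: hit
9: hit
4: miss, evict 9, frames {0,1,4}
9: miss, evict 0, frames {1,4,9}
3: miss, evict 1, frames {4,9,3}
Page faults: 8.

8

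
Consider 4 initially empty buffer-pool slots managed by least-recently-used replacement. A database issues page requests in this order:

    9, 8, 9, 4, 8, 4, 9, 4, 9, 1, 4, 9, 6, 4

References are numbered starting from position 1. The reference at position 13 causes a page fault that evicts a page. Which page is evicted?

8

pos 1: 9: fault, frames {9}
pos 2: 8: fault, frames {9,8}
pos 3: 9: hit
pos 4: 4: fault, frames {8,9,4}
pos 5: 8: hit
pos 6: 4: hit
pos 7: 9: hit
pos 8: 4: hit
pos 9: 9: hit
pos 10: 1: fault, frames {8,4,9,1}
pos 11: 4: hit
pos 12: 9: hit
pos 13: 6: fault, evict 8, frames {1,4,9,6}
At position 13, page 8 is evicted.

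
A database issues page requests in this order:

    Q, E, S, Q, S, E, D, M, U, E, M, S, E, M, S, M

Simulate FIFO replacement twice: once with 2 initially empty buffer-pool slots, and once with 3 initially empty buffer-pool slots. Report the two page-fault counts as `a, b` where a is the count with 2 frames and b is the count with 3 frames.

14, 9

2 frames: F F F F . F F F F F F F F F F . → 14 faults.
3 frames: F F F . . . F F F F . F . F . . → 9 faults.
9 < 14: adding a frame reduced faults, as is typical.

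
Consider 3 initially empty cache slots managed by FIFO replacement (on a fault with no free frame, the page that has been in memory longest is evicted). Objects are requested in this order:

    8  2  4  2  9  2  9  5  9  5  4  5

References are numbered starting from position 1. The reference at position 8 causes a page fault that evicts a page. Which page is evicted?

pos 1: 8: fault, frames [8]
pos 2: 2: fault, frames [8, 2]
pos 3: 4: fault, frames [8, 2, 4]
pos 4: 2: hit
pos 5: 9: fault, evict 8, frames [2, 4, 9]
pos 6: 2: hit
pos 7: 9: hit
pos 8: 5: fault, evict 2, frames [4, 9, 5]
At position 8, page 2 is evicted.

2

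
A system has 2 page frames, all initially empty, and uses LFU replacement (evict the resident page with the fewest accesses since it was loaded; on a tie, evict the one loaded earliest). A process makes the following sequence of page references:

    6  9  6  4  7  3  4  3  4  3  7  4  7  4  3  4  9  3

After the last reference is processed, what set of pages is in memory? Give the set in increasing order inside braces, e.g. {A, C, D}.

{3, 6}

6 -> fault, frames {6}
9 -> fault, frames {6,9}
6 -> hit
4 -> fault, evict 9, frames {6,4}
7 -> fault, evict 4, frames {6,7}
3 -> fault, evict 7, frames {6,3}
4 -> fault, evict 3, frames {6,4}
3 -> fault, evict 4, frames {6,3}
4 -> fault, evict 3, frames {6,4}
3 -> fault, evict 4, frames {6,3}
7 -> fault, evict 3, frames {6,7}
4 -> fault, evict 7, frames {6,4}
7 -> fault, evict 4, frames {6,7}
4 -> fault, evict 7, frames {6,4}
3 -> fault, evict 4, frames {6,3}
4 -> fault, evict 3, frames {6,4}
9 -> fault, evict 4, frames {6,9}
3 -> fault, evict 9, frames {6,3}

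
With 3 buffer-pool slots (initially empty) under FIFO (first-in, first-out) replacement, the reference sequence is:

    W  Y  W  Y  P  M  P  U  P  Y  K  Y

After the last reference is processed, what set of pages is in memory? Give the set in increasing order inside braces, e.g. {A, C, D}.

{K, U, Y}

W → fault, frames {W}
Y → fault, frames {W,Y}
W → hit
Y → hit
P → fault, frames {W,Y,P}
M → fault, evict W, frames {Y,P,M}
P → hit
U → fault, evict Y, frames {P,M,U}
P → hit
Y → fault, evict P, frames {M,U,Y}
K → fault, evict M, frames {U,Y,K}
Y → hit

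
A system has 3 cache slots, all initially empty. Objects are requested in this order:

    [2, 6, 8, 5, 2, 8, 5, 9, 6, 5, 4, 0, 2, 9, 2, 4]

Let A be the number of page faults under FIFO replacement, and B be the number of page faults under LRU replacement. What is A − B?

Under FIFO: F F F F F . . F F F F F F F . F → 13 faults.
Under LRU: F F F F F . . F F . F F F F . F → 12 faults.
A − B = 13 − 12 = 1.

1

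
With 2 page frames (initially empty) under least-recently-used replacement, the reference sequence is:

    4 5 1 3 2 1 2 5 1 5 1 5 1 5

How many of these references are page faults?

4 -> fault, frames {4}
5 -> fault, frames {4,5}
1 -> fault, evict 4, frames {5,1}
3 -> fault, evict 5, frames {1,3}
2 -> fault, evict 1, frames {3,2}
1 -> fault, evict 3, frames {2,1}
2 -> hit
5 -> fault, evict 1, frames {2,5}
1 -> fault, evict 2, frames {5,1}
5 -> hit
1 -> hit
5 -> hit
1 -> hit
5 -> hit
Page faults: 8.

8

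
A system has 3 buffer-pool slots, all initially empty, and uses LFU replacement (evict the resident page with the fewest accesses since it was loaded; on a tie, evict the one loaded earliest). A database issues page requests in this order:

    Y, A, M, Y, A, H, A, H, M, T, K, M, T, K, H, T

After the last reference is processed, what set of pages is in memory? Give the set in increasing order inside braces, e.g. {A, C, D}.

Y → fault, frames (Y)
A → fault, frames (Y A)
M → fault, frames (Y A M)
Y → hit
A → hit
H → fault, evict M, frames (Y A H)
A → hit
H → hit
M → fault, evict Y, frames (A H M)
T → fault, evict M, frames (A H T)
K → fault, evict T, frames (A H K)
M → fault, evict K, frames (A H M)
T → fault, evict M, frames (A H T)
K → fault, evict T, frames (A H K)
H → hit
T → fault, evict K, frames (A H T)

{A, H, T}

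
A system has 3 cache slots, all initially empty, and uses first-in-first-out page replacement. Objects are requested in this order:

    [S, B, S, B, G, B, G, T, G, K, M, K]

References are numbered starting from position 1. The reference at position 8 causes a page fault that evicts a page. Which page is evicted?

pos 1: S → fault, frames (S)
pos 2: B → fault, frames (S B)
pos 3: S → hit
pos 4: B → hit
pos 5: G → fault, frames (S B G)
pos 6: B → hit
pos 7: G → hit
pos 8: T → fault, evict S, frames (B G T)
At position 8, page S is evicted.

S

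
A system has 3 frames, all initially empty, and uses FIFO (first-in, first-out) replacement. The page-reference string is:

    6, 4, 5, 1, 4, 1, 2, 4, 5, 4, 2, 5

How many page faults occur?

7

6: miss, frames (6)
4: miss, frames (6 4)
5: miss, frames (6 4 5)
1: miss, evict 6, frames (4 5 1)
4: hit
1: hit
2: miss, evict 4, frames (5 1 2)
4: miss, evict 5, frames (1 2 4)
5: miss, evict 1, frames (2 4 5)
4: hit
2: hit
5: hit
Page faults: 7.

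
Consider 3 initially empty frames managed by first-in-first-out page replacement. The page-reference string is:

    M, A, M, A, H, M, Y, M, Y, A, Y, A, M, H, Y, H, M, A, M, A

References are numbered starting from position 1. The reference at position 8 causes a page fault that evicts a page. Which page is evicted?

A

pos 1: M -> miss, frames (M)
pos 2: A -> miss, frames (M A)
pos 3: M -> hit
pos 4: A -> hit
pos 5: H -> miss, frames (M A H)
pos 6: M -> hit
pos 7: Y -> miss, evict M, frames (A H Y)
pos 8: M -> miss, evict A, frames (H Y M)
At position 8, page A is evicted.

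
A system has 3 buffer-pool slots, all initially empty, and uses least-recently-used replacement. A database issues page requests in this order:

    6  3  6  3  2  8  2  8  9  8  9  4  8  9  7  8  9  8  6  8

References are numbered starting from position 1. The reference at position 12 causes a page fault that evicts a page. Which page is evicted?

2

pos 1: 6: miss, frames (6)
pos 2: 3: miss, frames (6 3)
pos 3: 6: hit
pos 4: 3: hit
pos 5: 2: miss, frames (6 3 2)
pos 6: 8: miss, evict 6, frames (3 2 8)
pos 7: 2: hit
pos 8: 8: hit
pos 9: 9: miss, evict 3, frames (2 8 9)
pos 10: 8: hit
pos 11: 9: hit
pos 12: 4: miss, evict 2, frames (8 9 4)
At position 12, page 2 is evicted.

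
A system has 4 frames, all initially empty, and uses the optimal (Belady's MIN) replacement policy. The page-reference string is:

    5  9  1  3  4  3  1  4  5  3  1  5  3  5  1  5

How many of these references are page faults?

5 -> miss, frames {5}
9 -> miss, frames {5,9}
1 -> miss, frames {5,9,1}
3 -> miss, frames {5,9,1,3}
4 -> miss, evict 9, frames {5,1,3,4}
3 -> hit
1 -> hit
4 -> hit
5 -> hit
3 -> hit
1 -> hit
5 -> hit
3 -> hit
5 -> hit
1 -> hit
5 -> hit
Page faults: 5.

5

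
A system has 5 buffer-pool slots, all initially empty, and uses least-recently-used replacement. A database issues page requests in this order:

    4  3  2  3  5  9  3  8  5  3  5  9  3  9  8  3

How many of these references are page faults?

4 -> fault, frames {4}
3 -> fault, frames {4,3}
2 -> fault, frames {4,3,2}
3 -> hit
5 -> fault, frames {4,2,3,5}
9 -> fault, frames {4,2,3,5,9}
3 -> hit
8 -> fault, evict 4, frames {2,5,9,3,8}
5 -> hit
3 -> hit
5 -> hit
9 -> hit
3 -> hit
9 -> hit
8 -> hit
3 -> hit
Page faults: 6.

6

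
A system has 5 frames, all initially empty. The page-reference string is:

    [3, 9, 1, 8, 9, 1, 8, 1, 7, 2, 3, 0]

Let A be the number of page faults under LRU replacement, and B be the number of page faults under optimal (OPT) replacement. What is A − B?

Under LRU: F F F F . . . . F F F F → 8 faults.
Under OPT: F F F F . . . . F F . F → 7 faults.
A − B = 8 − 7 = 1.

1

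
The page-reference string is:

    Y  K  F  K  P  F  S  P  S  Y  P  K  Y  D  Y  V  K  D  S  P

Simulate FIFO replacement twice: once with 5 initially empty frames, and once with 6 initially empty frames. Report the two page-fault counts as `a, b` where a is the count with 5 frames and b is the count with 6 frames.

5 frames: F F F . F . F . . . . . . F F F F . . F → 10 faults.
6 frames: F F F . F . F . . . . . . F . F . . . . → 7 faults.
7 < 10: adding a frame reduced faults, as is typical.

10, 7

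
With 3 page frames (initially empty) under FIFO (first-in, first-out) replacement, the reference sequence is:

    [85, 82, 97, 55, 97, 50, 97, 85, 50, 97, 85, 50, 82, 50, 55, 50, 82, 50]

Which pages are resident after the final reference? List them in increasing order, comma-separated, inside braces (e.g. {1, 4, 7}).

85 -> miss, frames [85]
82 -> miss, frames [85, 82]
97 -> miss, frames [85, 82, 97]
55 -> miss, evict 85, frames [82, 97, 55]
97 -> hit
50 -> miss, evict 82, frames [97, 55, 50]
97 -> hit
85 -> miss, evict 97, frames [55, 50, 85]
50 -> hit
97 -> miss, evict 55, frames [50, 85, 97]
85 -> hit
50 -> hit
82 -> miss, evict 50, frames [85, 97, 82]
50 -> miss, evict 85, frames [97, 82, 50]
55 -> miss, evict 97, frames [82, 50, 55]
50 -> hit
82 -> hit
50 -> hit

{50, 55, 82}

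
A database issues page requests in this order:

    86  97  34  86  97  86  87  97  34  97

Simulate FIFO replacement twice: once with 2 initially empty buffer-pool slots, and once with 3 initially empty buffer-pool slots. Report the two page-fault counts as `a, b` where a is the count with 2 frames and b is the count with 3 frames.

2 frames: F F F F F . F . F F → 8 faults.
3 frames: F F F . . . F . . . → 4 faults.
4 < 8: adding a frame reduced faults, as is typical.

8, 4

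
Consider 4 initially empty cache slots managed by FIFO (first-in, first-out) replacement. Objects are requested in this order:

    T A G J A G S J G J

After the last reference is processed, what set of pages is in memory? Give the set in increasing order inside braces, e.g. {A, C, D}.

{A, G, J, S}

T → fault, frames {T}
A → fault, frames {T,A}
G → fault, frames {T,A,G}
J → fault, frames {T,A,G,J}
A → hit
G → hit
S → fault, evict T, frames {A,G,J,S}
J → hit
G → hit
J → hit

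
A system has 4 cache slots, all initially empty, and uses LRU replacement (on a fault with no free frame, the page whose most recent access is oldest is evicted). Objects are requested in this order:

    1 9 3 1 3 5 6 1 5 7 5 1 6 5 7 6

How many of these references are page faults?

1 → miss, frames [1]
9 → miss, frames [1, 9]
3 → miss, frames [1, 9, 3]
1 → hit
3 → hit
5 → miss, frames [9, 1, 3, 5]
6 → miss, evict 9, frames [1, 3, 5, 6]
1 → hit
5 → hit
7 → miss, evict 3, frames [6, 1, 5, 7]
5 → hit
1 → hit
6 → hit
5 → hit
7 → hit
6 → hit
Page faults: 6.

6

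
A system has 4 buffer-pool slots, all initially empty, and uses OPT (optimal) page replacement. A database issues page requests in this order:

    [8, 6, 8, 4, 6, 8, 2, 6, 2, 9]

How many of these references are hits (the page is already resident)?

5

8: miss, frames {8}
6: miss, frames {8,6}
8: hit
4: miss, frames {8,6,4}
6: hit
8: hit
2: miss, frames {8,6,4,2}
6: hit
2: hit
9: miss, evict 2, frames {8,6,4,9}
Hits: 5.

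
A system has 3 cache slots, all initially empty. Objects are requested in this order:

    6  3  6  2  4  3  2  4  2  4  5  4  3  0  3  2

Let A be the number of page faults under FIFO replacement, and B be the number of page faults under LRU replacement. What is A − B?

-1

Under FIFO: F F . F F . . . . . F . F F . F → 8 faults.
Under LRU: F F . F F F . . . . F . F F . F → 9 faults.
A − B = 8 − 9 = -1.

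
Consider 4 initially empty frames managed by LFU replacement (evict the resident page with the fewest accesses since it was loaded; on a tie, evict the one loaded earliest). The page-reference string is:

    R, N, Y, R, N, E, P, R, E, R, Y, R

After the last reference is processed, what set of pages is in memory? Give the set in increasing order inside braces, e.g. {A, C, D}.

R: fault, frames (R)
N: fault, frames (R N)
Y: fault, frames (R N Y)
R: hit
N: hit
E: fault, frames (R N Y E)
P: fault, evict Y, frames (R N E P)
R: hit
E: hit
R: hit
Y: fault, evict P, frames (R N E Y)
R: hit

{E, N, R, Y}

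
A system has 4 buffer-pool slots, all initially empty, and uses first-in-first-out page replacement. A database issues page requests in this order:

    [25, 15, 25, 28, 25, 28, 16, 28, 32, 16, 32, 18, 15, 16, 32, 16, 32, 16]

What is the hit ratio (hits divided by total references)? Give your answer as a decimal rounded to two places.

0.61

25 → miss, frames {25}
15 → miss, frames {25,15}
25 → hit
28 → miss, frames {25,15,28}
25 → hit
28 → hit
16 → miss, frames {25,15,28,16}
28 → hit
32 → miss, evict 25, frames {15,28,16,32}
16 → hit
32 → hit
18 → miss, evict 15, frames {28,16,32,18}
15 → miss, evict 28, frames {16,32,18,15}
16 → hit
32 → hit
16 → hit
32 → hit
16 → hit
Hits: 11 of 18 references → 11/18 = 0.6111.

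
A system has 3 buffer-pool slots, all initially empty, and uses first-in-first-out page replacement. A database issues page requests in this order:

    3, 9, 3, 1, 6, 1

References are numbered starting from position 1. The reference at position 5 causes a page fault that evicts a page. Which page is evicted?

3

pos 1: 3 -> miss, frames (3)
pos 2: 9 -> miss, frames (3 9)
pos 3: 3 -> hit
pos 4: 1 -> miss, frames (3 9 1)
pos 5: 6 -> miss, evict 3, frames (9 1 6)
At position 5, page 3 is evicted.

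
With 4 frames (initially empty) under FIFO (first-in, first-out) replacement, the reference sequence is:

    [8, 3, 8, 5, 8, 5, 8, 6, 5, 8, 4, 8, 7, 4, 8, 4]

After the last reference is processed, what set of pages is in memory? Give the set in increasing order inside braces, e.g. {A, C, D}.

8 -> fault, frames (8)
3 -> fault, frames (8 3)
8 -> hit
5 -> fault, frames (8 3 5)
8 -> hit
5 -> hit
8 -> hit
6 -> fault, frames (8 3 5 6)
5 -> hit
8 -> hit
4 -> fault, evict 8, frames (3 5 6 4)
8 -> fault, evict 3, frames (5 6 4 8)
7 -> fault, evict 5, frames (6 4 8 7)
4 -> hit
8 -> hit
4 -> hit

{4, 6, 7, 8}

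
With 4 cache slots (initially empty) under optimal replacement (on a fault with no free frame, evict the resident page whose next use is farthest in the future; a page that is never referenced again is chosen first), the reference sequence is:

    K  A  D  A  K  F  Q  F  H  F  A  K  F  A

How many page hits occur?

K -> fault, frames (K)
A -> fault, frames (K A)
D -> fault, frames (K A D)
A -> hit
K -> hit
F -> fault, frames (K A D F)
Q -> fault, evict D, frames (K A F Q)
F -> hit
H -> fault, evict Q, frames (K A F H)
F -> hit
A -> hit
K -> hit
F -> hit
A -> hit
Hits: 8.

8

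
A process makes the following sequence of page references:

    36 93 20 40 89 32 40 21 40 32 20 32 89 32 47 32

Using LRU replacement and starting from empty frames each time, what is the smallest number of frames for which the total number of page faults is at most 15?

2

f=1: 16 faults
f=2: 12 faults
f=3: 10 faults
f=4: 10 faults
f=5: 8 faults
f=6: 8 faults
f=7: 8 faults
f=8: 8 faults
Smallest f with faults ≤ 15 is 2.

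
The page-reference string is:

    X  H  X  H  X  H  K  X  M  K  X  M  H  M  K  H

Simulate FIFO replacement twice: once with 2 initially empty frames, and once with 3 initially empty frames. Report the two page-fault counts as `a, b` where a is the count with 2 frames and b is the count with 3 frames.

2 frames: F F . . . . F F F F F F F . F . → 10 faults.
3 frames: F F . . . . F . F . F . F . F . → 7 faults.
7 < 10: adding a frame reduced faults, as is typical.

10, 7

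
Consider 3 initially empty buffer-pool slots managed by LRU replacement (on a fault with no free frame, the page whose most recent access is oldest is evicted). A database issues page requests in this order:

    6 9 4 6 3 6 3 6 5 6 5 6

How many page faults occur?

5

6 → miss, frames (6)
9 → miss, frames (6 9)
4 → miss, frames (6 9 4)
6 → hit
3 → miss, evict 9, frames (4 6 3)
6 → hit
3 → hit
6 → hit
5 → miss, evict 4, frames (3 6 5)
6 → hit
5 → hit
6 → hit
Page faults: 5.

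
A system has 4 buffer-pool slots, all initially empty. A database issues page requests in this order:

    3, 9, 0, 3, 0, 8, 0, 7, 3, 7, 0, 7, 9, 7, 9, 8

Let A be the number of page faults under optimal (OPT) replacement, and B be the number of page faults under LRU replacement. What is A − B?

Under OPT: F F F . . F . F . . . . . . . F → 6 faults.
Under LRU: F F F . . F . F . . . . F . . F → 7 faults.
A − B = 6 − 7 = -1.

-1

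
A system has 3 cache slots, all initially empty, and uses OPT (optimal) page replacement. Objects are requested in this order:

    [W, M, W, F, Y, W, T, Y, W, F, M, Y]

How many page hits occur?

W -> miss, frames {W}
M -> miss, frames {W,M}
W -> hit
F -> miss, frames {W,M,F}
Y -> miss, evict M, frames {W,F,Y}
W -> hit
T -> miss, evict F, frames {W,Y,T}
Y -> hit
W -> hit
F -> miss, evict T, frames {W,Y,F}
M -> miss, evict F, frames {W,Y,M}
Y -> hit
Hits: 5.

5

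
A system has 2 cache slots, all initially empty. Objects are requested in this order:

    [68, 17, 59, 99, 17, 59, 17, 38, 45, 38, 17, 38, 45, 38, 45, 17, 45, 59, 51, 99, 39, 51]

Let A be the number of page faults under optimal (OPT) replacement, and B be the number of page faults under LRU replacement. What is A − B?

Under OPT: F F F F . F . F F . F . F . . F . F F F F . → 14 faults.
Under LRU: F F F F F F . F F . F . F . . F . F F F F F → 16 faults.
A − B = 14 − 16 = -2.

-2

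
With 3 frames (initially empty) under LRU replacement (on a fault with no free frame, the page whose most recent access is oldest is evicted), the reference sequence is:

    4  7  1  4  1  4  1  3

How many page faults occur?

4

4 → fault, frames (4)
7 → fault, frames (4 7)
1 → fault, frames (4 7 1)
4 → hit
1 → hit
4 → hit
1 → hit
3 → fault, evict 7, frames (4 1 3)
Page faults: 4.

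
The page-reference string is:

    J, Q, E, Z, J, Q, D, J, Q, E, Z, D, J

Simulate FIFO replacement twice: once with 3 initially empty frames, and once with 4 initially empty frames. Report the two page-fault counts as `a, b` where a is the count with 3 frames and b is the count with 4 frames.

3 frames: F F F F F F F . . F F . F → 10 faults.
4 frames: F F F F . . F F F F F F F → 11 faults.
11 > 10: adding a frame increased faults — Belady's anomaly.

10, 11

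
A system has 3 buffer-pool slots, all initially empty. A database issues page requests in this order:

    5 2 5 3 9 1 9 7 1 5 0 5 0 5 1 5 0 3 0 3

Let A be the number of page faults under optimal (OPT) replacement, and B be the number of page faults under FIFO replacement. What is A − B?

-2

Under OPT: F F . F F F . F . . F . . . . . . F . . → 8 faults.
Under FIFO: F F . F F F . F . F F . . . F . . F . . → 10 faults.
A − B = 8 − 10 = -2.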